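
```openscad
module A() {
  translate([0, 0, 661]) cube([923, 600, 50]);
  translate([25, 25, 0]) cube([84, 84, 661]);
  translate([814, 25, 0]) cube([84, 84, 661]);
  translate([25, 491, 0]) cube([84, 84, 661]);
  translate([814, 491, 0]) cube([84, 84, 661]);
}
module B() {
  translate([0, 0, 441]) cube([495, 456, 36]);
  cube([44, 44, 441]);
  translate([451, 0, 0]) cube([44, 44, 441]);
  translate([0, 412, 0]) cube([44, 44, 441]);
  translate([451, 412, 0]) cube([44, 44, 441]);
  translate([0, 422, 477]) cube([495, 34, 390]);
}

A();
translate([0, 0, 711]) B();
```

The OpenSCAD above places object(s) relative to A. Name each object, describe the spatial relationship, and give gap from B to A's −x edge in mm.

The chair's min-x is at 0; the table's min-x is 0; gap = 0 mm.

A is a table. B is a chair. The chair is on top of the table. The gap from the chair to the table's −x edge is 0 mm.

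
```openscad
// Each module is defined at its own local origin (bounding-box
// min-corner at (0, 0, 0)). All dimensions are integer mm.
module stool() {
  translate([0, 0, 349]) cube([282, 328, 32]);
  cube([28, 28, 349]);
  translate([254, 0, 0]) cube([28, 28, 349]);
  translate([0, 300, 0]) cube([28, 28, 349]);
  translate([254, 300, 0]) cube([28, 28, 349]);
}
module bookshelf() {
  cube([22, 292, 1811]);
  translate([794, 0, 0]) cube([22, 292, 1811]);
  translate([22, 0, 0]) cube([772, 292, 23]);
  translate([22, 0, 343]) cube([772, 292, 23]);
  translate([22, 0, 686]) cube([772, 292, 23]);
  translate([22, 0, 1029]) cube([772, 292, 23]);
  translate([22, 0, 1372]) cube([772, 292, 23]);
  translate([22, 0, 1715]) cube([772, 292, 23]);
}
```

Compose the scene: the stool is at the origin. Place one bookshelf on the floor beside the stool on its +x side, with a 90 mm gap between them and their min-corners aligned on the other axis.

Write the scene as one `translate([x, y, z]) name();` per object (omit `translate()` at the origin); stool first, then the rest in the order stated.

stool();
translate([372, 0, 0]) bookshelf();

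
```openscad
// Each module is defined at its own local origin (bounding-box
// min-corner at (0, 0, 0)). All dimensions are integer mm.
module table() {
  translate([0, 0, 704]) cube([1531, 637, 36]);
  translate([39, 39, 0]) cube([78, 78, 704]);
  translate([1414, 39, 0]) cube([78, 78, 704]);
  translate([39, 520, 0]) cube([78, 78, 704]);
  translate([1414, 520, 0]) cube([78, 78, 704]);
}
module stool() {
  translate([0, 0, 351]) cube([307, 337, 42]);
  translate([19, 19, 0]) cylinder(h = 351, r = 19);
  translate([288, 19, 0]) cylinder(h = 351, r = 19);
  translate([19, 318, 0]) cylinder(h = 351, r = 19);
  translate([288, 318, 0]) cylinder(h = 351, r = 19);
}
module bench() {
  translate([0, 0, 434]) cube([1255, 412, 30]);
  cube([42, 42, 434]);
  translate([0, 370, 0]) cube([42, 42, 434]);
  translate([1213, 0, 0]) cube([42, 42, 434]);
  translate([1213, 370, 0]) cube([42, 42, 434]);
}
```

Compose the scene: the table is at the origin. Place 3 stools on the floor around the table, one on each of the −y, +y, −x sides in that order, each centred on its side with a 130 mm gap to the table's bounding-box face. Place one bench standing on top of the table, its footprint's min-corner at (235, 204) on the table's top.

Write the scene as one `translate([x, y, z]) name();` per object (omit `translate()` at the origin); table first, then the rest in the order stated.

table();
translate([612, -467, 0]) stool();
translate([612, 767, 0]) stool();
translate([-437, 150, 0]) stool();
translate([235, 204, 740]) bench();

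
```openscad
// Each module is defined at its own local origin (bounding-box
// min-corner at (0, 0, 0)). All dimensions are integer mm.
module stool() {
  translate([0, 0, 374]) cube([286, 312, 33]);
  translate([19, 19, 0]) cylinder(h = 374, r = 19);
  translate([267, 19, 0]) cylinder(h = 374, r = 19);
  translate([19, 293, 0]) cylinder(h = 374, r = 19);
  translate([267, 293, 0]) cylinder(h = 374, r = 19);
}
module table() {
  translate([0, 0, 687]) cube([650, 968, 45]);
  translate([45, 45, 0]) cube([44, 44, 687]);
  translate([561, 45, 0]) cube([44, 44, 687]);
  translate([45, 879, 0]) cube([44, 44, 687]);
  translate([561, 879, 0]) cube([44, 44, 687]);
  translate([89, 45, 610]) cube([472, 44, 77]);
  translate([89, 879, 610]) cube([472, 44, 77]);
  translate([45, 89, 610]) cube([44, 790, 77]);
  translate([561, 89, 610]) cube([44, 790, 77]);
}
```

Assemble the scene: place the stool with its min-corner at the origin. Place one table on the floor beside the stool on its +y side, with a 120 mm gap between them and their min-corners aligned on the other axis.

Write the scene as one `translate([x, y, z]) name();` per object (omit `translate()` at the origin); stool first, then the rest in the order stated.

stool();
translate([0, 432, 0]) table();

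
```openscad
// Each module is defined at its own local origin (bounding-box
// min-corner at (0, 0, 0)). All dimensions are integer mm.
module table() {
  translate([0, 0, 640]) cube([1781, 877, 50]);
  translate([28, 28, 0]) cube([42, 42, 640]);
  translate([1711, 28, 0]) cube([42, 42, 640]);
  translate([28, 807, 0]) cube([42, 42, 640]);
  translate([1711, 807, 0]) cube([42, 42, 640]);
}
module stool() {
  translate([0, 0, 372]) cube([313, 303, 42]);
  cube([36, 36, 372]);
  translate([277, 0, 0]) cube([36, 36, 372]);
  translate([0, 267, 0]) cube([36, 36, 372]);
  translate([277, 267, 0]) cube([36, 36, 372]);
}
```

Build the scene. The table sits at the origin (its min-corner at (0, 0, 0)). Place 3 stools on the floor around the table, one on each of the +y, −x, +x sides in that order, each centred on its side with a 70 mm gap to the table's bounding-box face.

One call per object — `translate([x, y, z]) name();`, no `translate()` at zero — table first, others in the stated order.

table();
translate([734, 947, 0]) stool();
translate([-383, 287, 0]) stool();
translate([1851, 287, 0]) stool();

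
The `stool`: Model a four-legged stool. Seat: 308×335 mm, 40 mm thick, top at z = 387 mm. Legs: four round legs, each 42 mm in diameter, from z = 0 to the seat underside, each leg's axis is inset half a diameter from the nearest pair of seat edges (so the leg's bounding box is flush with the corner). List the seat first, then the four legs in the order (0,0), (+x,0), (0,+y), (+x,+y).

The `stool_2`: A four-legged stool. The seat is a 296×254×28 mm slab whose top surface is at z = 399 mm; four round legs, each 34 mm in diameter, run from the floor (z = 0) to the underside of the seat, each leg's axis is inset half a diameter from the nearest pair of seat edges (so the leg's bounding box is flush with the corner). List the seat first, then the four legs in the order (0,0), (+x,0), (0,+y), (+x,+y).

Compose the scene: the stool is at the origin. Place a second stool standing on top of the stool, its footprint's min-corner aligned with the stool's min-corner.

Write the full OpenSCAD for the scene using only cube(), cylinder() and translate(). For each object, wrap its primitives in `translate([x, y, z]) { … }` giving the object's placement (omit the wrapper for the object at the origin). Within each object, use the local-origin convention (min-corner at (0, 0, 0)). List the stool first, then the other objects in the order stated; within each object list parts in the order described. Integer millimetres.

translate([0, 0, 347]) cube([308, 335, 40]);
translate([21, 21, 0]) cylinder(h = 347, r = 21);
translate([287, 21, 0]) cylinder(h = 347, r = 21);
translate([21, 314, 0]) cylinder(h = 347, r = 21);
translate([287, 314, 0]) cylinder(h = 347, r = 21);
translate([0, 0, 387]) {
  translate([0, 0, 371]) cube([296, 254, 28]);
  translate([17, 17, 0]) cylinder(h = 371, r = 17);
  translate([279, 17, 0]) cylinder(h = 371, r = 17);
  translate([17, 237, 0]) cylinder(h = 371, r = 17);
  translate([279, 237, 0]) cylinder(h = 371, r = 17);
}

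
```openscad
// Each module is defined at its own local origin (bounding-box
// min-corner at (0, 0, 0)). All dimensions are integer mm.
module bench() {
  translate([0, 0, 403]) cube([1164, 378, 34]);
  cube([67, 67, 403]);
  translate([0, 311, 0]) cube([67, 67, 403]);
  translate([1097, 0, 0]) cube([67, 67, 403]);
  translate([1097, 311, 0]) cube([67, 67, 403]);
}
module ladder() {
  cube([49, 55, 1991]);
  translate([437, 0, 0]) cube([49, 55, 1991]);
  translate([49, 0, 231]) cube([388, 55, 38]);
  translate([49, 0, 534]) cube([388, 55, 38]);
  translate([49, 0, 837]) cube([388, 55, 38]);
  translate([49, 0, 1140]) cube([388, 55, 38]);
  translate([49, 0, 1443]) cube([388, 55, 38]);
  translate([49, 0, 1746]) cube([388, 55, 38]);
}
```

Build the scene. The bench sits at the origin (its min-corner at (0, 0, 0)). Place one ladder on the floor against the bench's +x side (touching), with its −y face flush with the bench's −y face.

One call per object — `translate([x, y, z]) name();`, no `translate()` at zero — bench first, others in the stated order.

bench();
translate([1164, 0, 0]) ladder();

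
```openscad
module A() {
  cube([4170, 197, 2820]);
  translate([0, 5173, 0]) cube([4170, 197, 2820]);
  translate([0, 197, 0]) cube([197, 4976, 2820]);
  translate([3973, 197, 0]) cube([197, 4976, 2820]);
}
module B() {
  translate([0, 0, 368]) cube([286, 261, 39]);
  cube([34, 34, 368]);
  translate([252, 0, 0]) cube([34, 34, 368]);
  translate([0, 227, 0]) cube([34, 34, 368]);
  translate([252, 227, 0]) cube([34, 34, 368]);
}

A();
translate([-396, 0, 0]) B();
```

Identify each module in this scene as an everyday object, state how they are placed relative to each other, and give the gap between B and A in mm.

A is a house frame. B is a stool. The stool is on the floor beside the house frame on its −x side. The gap between the stool and the house frame is 110 mm.

The stool's nearest face is 110 mm from the house frame's −x face.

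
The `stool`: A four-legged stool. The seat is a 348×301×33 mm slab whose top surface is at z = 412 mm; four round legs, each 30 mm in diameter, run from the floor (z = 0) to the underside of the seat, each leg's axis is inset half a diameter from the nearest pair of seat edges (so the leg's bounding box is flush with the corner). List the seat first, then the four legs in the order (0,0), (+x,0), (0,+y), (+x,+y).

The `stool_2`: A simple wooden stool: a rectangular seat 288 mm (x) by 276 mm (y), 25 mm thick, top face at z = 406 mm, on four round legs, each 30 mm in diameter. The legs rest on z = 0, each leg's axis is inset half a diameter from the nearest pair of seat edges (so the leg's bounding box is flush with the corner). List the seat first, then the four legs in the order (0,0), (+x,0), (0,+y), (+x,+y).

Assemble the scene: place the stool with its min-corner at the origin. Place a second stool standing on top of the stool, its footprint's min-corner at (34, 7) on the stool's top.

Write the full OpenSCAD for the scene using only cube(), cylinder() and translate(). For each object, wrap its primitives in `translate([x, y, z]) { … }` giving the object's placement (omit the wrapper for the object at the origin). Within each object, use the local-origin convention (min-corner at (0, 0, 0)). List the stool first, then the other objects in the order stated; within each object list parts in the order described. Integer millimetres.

translate([0, 0, 379]) cube([348, 301, 33]);
translate([15, 15, 0]) cylinder(h = 379, r = 15);
translate([333, 15, 0]) cylinder(h = 379, r = 15);
translate([15, 286, 0]) cylinder(h = 379, r = 15);
translate([333, 286, 0]) cylinder(h = 379, r = 15);
translate([34, 7, 412]) {
  translate([0, 0, 381]) cube([288, 276, 25]);
  translate([15, 15, 0]) cylinder(h = 381, r = 15);
  translate([273, 15, 0]) cylinder(h = 381, r = 15);
  translate([15, 261, 0]) cylinder(h = 381, r = 15);
  translate([273, 261, 0]) cylinder(h = 381, r = 15);
}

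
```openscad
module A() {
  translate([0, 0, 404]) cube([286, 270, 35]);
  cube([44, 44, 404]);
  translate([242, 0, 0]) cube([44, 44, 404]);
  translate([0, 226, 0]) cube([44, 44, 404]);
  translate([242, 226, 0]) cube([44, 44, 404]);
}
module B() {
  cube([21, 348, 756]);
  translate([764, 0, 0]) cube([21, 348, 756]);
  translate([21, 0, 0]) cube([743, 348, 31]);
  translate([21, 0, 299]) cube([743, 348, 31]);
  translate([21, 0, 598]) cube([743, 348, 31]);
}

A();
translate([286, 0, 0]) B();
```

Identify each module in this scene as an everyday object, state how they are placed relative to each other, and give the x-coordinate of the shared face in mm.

A is a stool. B is a bookshelf. The bookshelf is against the stool's +x side, with their −y faces flush. The x-coordinate of the shared face is 286 mm.

The stool's +x face and the bookshelf's −x face are both at x = 286 mm.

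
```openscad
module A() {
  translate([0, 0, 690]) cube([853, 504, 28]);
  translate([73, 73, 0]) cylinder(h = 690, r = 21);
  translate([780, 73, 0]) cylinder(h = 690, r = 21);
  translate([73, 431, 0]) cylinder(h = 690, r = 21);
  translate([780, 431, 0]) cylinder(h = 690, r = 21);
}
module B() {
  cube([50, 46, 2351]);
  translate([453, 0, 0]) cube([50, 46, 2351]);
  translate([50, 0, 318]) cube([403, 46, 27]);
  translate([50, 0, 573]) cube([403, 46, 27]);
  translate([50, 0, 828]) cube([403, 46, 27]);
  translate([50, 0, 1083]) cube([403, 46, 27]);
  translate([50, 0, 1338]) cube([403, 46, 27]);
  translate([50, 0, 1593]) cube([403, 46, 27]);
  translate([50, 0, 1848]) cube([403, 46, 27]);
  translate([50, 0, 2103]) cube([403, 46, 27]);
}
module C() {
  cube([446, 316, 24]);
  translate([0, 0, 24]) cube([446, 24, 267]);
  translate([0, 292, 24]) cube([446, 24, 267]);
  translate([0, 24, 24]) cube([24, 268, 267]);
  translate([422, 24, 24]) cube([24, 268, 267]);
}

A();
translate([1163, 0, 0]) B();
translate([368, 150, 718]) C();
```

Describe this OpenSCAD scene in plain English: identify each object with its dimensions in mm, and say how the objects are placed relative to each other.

A is a table with a 853×504 mm rectangular top, 28 mm thick, top surface at z = 718 mm, supported by four round legs of 42 mm diameter, each leg's bounding box inset 52 mm from the nearest pair of top edges, running from the floor.

B is a wooden ladder with two side rails of 50×46 mm section and 2351 mm height, set 503 mm apart overall. Between them run 8 rectangular rungs (46 mm deep, 27 mm thick), front faces flush with the rails' −y face. The bottom of the first rung is 318 mm above the floor and each subsequent rung is 255 mm higher than the one below.

C is an open storage box with external size 446×316×291 mm and wall thickness 24 mm (the base is also 24 mm thick). The base covers the whole footprint; the four walls stand on the base, with the y-facing walls full-width and the x-facing walls fitting between their inner faces.

The ladder is on the floor beside the table on its +x side. The open box is on top of the table.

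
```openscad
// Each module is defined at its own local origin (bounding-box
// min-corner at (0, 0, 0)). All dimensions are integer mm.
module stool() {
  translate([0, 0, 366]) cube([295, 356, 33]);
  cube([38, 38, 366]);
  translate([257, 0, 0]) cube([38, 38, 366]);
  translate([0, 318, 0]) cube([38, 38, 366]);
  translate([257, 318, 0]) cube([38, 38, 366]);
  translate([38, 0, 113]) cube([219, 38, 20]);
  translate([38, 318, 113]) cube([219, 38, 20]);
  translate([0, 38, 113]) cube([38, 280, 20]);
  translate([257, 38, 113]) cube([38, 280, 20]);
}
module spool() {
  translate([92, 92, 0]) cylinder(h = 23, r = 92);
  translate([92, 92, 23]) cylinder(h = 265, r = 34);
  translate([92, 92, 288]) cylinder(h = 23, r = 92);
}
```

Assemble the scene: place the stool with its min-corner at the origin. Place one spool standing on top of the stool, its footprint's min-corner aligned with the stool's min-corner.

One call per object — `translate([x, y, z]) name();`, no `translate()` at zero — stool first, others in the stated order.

stool();
translate([0, 0, 399]) spool();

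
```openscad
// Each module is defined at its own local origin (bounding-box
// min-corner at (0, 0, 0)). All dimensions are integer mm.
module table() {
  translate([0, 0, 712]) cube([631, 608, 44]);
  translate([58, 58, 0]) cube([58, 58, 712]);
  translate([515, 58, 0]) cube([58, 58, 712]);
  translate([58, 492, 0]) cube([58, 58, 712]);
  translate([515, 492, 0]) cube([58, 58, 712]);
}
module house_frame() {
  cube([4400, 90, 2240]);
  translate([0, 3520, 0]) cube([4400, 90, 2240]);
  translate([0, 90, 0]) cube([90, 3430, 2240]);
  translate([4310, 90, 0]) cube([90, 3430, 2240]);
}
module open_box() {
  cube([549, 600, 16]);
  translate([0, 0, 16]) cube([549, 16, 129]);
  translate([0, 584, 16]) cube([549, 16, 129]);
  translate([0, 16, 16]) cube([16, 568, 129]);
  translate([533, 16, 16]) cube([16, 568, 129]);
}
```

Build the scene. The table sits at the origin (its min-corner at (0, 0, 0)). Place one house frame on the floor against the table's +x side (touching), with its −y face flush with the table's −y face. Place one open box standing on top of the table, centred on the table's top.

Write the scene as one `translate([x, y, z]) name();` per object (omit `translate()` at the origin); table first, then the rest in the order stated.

table();
translate([631, 0, 0]) house_frame();
translate([41, 4, 756]) open_box();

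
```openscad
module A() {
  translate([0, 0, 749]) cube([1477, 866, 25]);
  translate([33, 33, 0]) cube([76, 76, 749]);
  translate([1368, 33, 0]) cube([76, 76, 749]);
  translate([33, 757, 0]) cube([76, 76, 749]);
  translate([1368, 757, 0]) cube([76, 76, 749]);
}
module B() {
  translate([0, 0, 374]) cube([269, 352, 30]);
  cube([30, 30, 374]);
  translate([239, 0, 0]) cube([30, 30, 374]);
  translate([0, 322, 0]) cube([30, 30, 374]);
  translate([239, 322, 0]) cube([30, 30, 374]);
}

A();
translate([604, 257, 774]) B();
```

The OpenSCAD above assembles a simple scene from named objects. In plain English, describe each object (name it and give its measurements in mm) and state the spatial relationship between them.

A is a rectangular dining table. The top is 1477×866×25 mm with its upper surface at z = 774 mm. It stands on four 76×76 mm square legs, each inset 33 mm from the nearest pair of top edges, running from the floor to the underside of the top.

B is a simple wooden stool: a rectangular seat 269 mm (x) by 352 mm (y), 30 mm thick, top face at z = 404 mm, on four square legs, each 30×30 mm in cross-section. The legs rest on z = 0, each flush with a corner of the seat.

The stool is on top of the table, centred.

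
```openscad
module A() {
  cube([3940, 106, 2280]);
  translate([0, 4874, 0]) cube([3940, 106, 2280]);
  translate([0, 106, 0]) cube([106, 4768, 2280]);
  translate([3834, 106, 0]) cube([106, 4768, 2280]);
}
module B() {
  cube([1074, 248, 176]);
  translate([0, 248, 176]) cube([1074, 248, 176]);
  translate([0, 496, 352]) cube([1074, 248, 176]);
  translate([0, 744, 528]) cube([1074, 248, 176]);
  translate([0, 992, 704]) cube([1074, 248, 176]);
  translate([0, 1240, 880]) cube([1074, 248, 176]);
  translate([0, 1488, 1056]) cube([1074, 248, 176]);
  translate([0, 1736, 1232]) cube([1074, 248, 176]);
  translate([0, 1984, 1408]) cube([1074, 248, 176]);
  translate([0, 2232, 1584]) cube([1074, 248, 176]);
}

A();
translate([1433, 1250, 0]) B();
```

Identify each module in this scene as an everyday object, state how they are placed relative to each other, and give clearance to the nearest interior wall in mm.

Clearances: x = 1327, y = 1144; minimum 1144 mm.

A is a house frame. B is a staircase. The staircase sits inside the house frame, centred. The clearance to the nearest interior wall is 1144 mm.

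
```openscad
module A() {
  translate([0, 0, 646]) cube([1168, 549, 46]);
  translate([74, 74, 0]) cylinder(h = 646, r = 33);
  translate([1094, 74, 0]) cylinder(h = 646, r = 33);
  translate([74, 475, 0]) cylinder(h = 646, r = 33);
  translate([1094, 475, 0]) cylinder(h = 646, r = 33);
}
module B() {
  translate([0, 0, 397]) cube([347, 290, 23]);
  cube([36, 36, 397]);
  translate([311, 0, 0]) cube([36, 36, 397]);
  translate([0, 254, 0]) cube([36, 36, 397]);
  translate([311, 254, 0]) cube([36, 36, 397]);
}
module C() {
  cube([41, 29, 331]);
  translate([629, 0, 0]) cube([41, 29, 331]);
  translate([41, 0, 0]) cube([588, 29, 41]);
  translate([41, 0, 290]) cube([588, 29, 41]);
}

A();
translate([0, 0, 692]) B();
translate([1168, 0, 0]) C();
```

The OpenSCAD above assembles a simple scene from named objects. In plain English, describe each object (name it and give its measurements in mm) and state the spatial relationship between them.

A is a rectangular dining table. The top is 1168×549×46 mm with its upper surface at z = 692 mm. It stands on four round legs of 66 mm diameter, each leg's bounding box inset 41 mm from the nearest pair of top edges, running from the floor to the underside of the top.

B is a four-legged stool. The seat is 347×290 mm, 23 mm thick, top at z = 420 mm. It stands on four square legs, each 36×36 mm in cross-section, from z = 0 to the seat underside, each flush with a corner of the seat.

C is a rectangular picture frame lying in the x–z plane (depth along y). The opening is 588 mm wide (x) by 249 mm tall (z), surrounded by a border 41 mm wide on all four sides. The frame is 29 mm deep and is made of two full-height vertical stiles with two horizontal rails fitted between them.

The stool is on top of the table. The picture frame is against the table's +x side, with their −y faces flush.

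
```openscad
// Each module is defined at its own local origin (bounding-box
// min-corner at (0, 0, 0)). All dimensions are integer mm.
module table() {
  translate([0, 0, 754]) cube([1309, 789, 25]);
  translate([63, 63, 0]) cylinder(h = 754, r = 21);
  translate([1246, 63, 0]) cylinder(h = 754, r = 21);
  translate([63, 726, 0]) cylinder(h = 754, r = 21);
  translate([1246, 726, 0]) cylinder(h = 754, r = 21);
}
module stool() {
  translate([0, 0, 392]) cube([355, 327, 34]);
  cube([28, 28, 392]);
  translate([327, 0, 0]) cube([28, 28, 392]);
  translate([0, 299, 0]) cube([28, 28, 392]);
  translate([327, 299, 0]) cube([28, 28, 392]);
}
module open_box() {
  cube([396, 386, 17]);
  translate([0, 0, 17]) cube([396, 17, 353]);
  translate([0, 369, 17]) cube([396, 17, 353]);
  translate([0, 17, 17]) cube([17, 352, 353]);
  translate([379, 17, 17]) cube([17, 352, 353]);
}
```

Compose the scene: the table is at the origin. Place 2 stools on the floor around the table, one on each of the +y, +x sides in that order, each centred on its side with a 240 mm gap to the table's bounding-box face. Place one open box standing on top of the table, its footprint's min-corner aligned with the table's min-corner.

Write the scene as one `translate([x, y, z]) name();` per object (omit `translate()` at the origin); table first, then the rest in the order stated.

table();
translate([477, 1029, 0]) stool();
translate([1549, 231, 0]) stool();
translate([0, 0, 779]) open_box();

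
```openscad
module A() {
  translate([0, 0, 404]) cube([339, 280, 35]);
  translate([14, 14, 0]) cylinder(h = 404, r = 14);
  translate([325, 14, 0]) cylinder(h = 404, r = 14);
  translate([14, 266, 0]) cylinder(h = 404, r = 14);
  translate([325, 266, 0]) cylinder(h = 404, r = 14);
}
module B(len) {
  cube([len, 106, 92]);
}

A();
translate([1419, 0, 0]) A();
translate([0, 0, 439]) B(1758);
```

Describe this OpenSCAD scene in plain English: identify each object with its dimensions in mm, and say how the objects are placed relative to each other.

A is a simple wooden stool: a rectangular seat 339 mm (x) by 280 mm (y), 35 mm thick, top face at z = 439 mm, on four round legs, each 28 mm in diameter. The legs rest on z = 0, each leg's axis is inset half a diameter from the nearest pair of seat edges (so the leg's bounding box is flush with the corner).

B is a rectangular beam 1758 mm long (x), 106 mm deep (y), 92 mm thick (z).

The beam spans the tops of two stools placed 1080 mm apart, resting at z = 439 mm.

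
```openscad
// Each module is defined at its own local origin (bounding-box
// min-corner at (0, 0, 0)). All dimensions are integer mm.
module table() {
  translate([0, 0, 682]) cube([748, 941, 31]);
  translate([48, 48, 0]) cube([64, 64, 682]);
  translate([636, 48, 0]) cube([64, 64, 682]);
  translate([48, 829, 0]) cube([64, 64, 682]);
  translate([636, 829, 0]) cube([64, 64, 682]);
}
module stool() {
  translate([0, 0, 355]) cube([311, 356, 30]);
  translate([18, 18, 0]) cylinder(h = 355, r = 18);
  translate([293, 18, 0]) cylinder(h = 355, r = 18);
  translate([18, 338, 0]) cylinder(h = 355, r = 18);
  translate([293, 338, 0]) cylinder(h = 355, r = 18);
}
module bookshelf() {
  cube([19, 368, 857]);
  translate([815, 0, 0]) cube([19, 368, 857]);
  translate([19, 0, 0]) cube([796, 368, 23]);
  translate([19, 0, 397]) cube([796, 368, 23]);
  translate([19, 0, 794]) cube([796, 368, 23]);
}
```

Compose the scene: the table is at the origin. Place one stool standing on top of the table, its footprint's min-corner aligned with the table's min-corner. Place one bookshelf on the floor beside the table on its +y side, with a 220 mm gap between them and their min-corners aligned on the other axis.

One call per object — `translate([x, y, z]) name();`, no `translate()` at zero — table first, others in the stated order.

table();
translate([0, 0, 713]) stool();
translate([0, 1161, 0]) bookshelf();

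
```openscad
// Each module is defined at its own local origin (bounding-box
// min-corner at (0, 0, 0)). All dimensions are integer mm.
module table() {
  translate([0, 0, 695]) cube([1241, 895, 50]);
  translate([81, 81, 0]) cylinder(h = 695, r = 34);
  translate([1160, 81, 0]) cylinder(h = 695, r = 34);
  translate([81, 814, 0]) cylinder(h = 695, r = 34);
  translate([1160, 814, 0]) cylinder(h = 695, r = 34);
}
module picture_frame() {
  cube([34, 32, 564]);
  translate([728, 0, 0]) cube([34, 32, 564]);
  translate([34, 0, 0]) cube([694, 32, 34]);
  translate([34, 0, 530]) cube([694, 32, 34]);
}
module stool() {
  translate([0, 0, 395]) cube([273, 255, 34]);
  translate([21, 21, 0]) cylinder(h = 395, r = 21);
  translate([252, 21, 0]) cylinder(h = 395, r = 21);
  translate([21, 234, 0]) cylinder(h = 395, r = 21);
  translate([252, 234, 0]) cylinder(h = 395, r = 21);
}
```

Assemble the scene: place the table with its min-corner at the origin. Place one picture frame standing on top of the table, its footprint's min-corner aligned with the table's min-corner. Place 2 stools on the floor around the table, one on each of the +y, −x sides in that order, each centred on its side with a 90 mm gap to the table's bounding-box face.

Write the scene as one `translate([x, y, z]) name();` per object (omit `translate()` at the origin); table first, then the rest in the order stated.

table();
translate([0, 0, 745]) picture_frame();
translate([484, 985, 0]) stool();
translate([-363, 320, 0]) stool();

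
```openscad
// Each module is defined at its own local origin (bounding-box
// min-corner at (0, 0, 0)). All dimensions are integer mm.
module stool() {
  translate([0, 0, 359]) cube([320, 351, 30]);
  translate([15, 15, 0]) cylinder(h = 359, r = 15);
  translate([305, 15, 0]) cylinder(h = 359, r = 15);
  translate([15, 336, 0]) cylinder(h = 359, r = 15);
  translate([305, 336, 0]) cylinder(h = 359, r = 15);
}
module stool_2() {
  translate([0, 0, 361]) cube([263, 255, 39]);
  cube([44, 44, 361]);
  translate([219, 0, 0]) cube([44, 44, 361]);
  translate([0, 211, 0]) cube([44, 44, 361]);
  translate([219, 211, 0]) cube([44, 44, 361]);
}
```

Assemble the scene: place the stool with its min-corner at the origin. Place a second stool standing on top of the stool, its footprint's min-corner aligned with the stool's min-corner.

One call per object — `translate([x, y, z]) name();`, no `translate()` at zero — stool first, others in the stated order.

stool();
translate([0, 0, 389]) stool_2();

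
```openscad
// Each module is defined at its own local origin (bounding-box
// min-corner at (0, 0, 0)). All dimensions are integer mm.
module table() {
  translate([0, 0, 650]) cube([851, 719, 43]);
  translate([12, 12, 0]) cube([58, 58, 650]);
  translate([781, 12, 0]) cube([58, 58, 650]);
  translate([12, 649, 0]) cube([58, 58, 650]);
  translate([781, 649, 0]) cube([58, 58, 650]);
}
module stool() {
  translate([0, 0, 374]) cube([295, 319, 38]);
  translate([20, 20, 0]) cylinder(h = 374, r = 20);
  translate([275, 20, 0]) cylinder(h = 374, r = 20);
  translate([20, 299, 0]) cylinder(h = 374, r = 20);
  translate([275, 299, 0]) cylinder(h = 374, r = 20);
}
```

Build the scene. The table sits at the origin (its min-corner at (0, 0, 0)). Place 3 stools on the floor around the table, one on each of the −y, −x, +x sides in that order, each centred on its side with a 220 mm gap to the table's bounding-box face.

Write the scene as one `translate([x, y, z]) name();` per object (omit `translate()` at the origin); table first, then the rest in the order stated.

table();
translate([278, -539, 0]) stool();
translate([-515, 200, 0]) stool();
translate([1071, 200, 0]) stool();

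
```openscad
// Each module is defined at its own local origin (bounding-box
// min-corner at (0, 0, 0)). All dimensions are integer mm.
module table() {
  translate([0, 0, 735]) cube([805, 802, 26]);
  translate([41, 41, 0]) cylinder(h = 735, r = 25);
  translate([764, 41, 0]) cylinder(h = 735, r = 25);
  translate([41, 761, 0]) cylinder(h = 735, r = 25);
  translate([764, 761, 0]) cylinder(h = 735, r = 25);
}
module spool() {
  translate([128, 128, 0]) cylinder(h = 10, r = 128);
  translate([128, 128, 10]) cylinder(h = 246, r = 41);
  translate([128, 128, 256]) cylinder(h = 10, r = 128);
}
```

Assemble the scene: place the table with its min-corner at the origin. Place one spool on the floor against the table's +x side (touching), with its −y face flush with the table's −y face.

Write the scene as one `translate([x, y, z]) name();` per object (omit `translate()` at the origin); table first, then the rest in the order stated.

table();
translate([805, 0, 0]) spool();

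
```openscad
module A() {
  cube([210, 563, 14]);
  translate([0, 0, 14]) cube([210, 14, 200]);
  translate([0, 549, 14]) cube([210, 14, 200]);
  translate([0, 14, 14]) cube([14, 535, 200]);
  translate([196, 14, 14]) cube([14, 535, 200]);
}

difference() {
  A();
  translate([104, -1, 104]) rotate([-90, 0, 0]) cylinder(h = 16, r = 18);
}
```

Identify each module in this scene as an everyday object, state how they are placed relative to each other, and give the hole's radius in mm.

The subtracted cylinder has r = 18 mm.

A is an open box. The open box has a circular hole through its front wall. The hole's radius is 18 mm.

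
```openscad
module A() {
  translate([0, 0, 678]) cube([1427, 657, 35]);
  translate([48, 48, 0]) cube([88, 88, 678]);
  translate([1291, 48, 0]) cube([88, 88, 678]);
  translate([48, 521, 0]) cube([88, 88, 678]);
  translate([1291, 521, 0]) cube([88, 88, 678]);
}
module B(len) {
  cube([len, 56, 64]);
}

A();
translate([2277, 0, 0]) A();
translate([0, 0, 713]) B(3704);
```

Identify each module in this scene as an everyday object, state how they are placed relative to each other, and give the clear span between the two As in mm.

Second table starts at x = 2277; first ends at x = 1427; clear span = 2277 − 1427 = 850 mm.

A is a table. B is a beam. A beam spans the tops of two tables. The clear span between the two tables is 850 mm.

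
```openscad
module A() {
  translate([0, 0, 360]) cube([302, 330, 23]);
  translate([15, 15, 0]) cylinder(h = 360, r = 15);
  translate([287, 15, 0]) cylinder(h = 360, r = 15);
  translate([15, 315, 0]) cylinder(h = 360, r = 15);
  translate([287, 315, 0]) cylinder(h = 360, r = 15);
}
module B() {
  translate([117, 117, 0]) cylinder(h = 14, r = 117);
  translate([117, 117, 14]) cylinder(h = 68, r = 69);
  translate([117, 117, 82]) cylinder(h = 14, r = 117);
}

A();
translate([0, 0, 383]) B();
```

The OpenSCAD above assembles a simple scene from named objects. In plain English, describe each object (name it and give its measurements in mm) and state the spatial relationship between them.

A is a simple wooden stool: a rectangular seat 302 mm (x) by 330 mm (y), 23 mm thick, top face at z = 383 mm, on four round legs, each 30 mm in diameter. The legs rest on z = 0, each leg's axis is inset half a diameter from the nearest pair of seat edges (so the leg's bounding box is flush with the corner).

B is a spool: two coaxial disc flanges of radius 117 mm and thickness 14 mm, joined by a core cylinder of radius 69 mm and height 68 mm. The lower flange rests on z = 0 and the three cylinders share a vertical axis.

The spool is on top of the stool.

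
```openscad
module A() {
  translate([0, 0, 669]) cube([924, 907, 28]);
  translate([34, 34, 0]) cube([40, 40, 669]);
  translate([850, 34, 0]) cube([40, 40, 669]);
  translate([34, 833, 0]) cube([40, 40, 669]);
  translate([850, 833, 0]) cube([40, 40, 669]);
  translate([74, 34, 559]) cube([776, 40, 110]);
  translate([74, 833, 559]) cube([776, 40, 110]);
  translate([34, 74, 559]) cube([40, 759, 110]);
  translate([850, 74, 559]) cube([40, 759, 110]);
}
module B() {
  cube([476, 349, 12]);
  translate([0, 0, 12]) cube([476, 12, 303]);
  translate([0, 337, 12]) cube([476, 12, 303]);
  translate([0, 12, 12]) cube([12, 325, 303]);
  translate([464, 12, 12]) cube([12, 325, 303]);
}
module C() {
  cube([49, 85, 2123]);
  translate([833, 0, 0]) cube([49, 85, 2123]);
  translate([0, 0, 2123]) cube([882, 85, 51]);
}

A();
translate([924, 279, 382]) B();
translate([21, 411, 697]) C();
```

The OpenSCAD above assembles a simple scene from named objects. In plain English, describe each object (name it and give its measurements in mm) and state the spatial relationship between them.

A is a table: top 924 mm (x) × 907 mm (y), 28 mm thick, upper face at z = 697 mm, on four 40×40 mm square legs, each inset 34 mm from the nearest pair of top edges, running from z = 0 to the bottom of the top. Four apron rails, 40 mm thick and 110 mm tall, run between adjacent legs with their top edges flush with the underside of the top and their outer faces flush with the legs' outer faces.

B is an open storage box with external size 476×349×315 mm and wall thickness 12 mm (the base is also 12 mm thick). The base covers the whole footprint; the four walls stand on the base, with the y-facing walls full-width and the x-facing walls fitting between their inner faces.

C is a door frame. The clear opening is 784 mm wide and 2123 mm high. Two 49 mm wide jambs, 85 mm deep, stand either side of the opening from the floor to the top of the opening. A 51 mm thick head sits across the top of both jambs, spanning the full outside width of the frame.

The open box is beside the table with their tops flush at z = 697. The door frame is on top of the table, centred.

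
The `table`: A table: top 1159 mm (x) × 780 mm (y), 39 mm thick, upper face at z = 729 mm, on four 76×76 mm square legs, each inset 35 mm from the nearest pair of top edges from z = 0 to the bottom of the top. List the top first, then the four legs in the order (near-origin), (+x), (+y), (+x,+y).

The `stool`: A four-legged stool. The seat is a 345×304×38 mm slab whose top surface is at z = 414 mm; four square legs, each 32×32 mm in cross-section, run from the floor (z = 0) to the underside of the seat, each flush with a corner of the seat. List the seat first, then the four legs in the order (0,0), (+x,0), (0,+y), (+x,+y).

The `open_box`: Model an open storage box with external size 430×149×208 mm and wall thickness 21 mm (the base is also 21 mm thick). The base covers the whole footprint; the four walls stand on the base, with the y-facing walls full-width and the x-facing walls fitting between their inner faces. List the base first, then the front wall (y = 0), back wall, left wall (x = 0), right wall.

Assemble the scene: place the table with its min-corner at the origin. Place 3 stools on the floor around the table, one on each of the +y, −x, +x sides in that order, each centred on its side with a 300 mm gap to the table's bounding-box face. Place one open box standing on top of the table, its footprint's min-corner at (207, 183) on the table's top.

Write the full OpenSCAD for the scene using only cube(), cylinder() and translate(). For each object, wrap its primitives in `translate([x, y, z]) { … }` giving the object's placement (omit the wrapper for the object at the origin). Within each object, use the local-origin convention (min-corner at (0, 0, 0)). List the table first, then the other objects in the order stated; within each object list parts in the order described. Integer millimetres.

translate([0, 0, 690]) cube([1159, 780, 39]);
translate([35, 35, 0]) cube([76, 76, 690]);
translate([1048, 35, 0]) cube([76, 76, 690]);
translate([35, 669, 0]) cube([76, 76, 690]);
translate([1048, 669, 0]) cube([76, 76, 690]);
translate([407, 1080, 0]) {
  translate([0, 0, 376]) cube([345, 304, 38]);
  cube([32, 32, 376]);
  translate([313, 0, 0]) cube([32, 32, 376]);
  translate([0, 272, 0]) cube([32, 32, 376]);
  translate([313, 272, 0]) cube([32, 32, 376]);
}
translate([-645, 238, 0]) {
  translate([0, 0, 376]) cube([345, 304, 38]);
  cube([32, 32, 376]);
  translate([313, 0, 0]) cube([32, 32, 376]);
  translate([0, 272, 0]) cube([32, 32, 376]);
  translate([313, 272, 0]) cube([32, 32, 376]);
}
translate([1459, 238, 0]) {
  translate([0, 0, 376]) cube([345, 304, 38]);
  cube([32, 32, 376]);
  translate([313, 0, 0]) cube([32, 32, 376]);
  translate([0, 272, 0]) cube([32, 32, 376]);
  translate([313, 272, 0]) cube([32, 32, 376]);
}
translate([207, 183, 729]) {
  cube([430, 149, 21]);
  translate([0, 0, 21]) cube([430, 21, 187]);
  translate([0, 128, 21]) cube([430, 21, 187]);
  translate([0, 21, 21]) cube([21, 107, 187]);
  translate([409, 21, 21]) cube([21, 107, 187]);
}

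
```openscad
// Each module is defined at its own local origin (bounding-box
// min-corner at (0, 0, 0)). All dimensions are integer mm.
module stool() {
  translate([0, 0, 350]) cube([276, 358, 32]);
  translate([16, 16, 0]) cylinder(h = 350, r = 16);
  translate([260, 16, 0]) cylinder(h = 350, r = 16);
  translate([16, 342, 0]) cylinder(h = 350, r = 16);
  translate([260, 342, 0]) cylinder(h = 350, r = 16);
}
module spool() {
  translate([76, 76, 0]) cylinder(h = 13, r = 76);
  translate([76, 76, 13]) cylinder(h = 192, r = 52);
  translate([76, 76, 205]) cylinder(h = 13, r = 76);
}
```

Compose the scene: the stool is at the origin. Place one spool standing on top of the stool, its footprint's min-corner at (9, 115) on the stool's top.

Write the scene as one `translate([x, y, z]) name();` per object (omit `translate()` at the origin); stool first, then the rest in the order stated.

stool();
translate([9, 115, 382]) spool();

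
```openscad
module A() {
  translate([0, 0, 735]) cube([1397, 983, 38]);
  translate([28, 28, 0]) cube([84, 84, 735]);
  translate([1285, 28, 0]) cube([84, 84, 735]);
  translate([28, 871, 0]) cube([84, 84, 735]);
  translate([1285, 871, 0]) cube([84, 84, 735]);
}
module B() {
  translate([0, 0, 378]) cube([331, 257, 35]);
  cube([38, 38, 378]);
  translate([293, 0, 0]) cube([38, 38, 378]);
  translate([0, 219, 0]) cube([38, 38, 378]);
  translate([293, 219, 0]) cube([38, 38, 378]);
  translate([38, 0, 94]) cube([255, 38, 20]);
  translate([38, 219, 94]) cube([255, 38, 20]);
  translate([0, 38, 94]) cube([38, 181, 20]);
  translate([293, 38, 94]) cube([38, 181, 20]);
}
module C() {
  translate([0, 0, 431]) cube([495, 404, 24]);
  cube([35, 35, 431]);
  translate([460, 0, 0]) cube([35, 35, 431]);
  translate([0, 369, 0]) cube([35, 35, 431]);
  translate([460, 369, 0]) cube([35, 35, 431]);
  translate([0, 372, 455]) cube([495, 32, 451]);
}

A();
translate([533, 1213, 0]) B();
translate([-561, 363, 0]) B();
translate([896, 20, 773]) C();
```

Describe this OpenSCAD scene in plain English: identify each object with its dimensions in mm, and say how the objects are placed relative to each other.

A is a table with a 1397×983 mm rectangular top, 38 mm thick, top surface at z = 773 mm, supported by four 84×84 mm square legs, each inset 28 mm from the nearest pair of top edges, running from the floor.

B is a four-legged stool. The seat is 331×257 mm, 35 mm thick, top at z = 413 mm. It stands on four square legs, each 38×38 mm in cross-section, from z = 0 to the seat underside, each flush with a corner of the seat. Four stretchers, 38 mm wide and 20 mm tall, connect adjacent legs with their undersides at z = 94 mm, each running between the inner faces of the legs it joins and aligned with the legs' outer faces on the other axis.

C is a chair. The seat is a 495×404×24 mm slab with its top at z = 455 mm, on four 35×35 mm corner legs (flush with the seat edges, standing on z = 0). A flat backrest 32 mm thick, 451 mm tall, spans the full seat width and rises from the seat top along its +y edge, rear face flush with the rear of the seat.

Two stools sit around the table at the +y, −x sides. The chair is on top of the table.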